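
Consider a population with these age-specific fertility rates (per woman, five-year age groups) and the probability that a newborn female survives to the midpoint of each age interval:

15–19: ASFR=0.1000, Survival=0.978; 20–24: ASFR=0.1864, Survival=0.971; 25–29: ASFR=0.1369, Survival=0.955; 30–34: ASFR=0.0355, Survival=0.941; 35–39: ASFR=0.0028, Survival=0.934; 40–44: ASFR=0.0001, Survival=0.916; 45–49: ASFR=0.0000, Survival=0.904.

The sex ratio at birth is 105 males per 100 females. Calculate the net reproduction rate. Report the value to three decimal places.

1.087

Proportion female at birth = 100 / (100 + 105) = 0.48780.
Per-age-group product (5 × ASFR × survival probability):
  15–19: 5 × 0.1000 × 0.978 = 0.48900
  20–24: 5 × 0.1864 × 0.971 = 0.90497
  25–29: 5 × 0.1369 × 0.955 = 0.65370
  30–34: 5 × 0.0355 × 0.941 = 0.16703
  35–39: 5 × 0.0028 × 0.934 = 0.01308
  40–44: 5 × 0.0001 × 0.916 = 0.00046
  45–49: 5 × 0.0000 × 0.904 = 0.00000
Sum = 2.22824
NRR = 0.48780 × 2.22824 = 1.08694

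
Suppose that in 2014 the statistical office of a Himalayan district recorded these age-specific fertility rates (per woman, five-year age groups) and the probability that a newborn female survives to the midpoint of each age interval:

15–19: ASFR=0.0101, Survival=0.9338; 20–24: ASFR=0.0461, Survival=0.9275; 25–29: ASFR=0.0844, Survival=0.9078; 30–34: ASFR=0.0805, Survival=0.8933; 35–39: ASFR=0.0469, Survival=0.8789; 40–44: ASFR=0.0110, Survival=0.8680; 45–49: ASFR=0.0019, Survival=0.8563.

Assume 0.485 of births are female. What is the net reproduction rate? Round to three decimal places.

0.614

Proportion female at birth = 0.485.
Per-age-group product (5 × ASFR × survival probability):
  15–19: 5 × 0.0101 × 0.9338 = 0.04716
  20–24: 5 × 0.0461 × 0.9275 = 0.21379
  25–29: 5 × 0.0844 × 0.9078 = 0.38309
  30–34: 5 × 0.0805 × 0.8933 = 0.35955
  35–39: 5 × 0.0469 × 0.8789 = 0.20610
  40–44: 5 × 0.0110 × 0.8680 = 0.04774
  45–49: 5 × 0.0019 × 0.8563 = 0.00813
Sum = 1.26556
NRR = 0.485 × 1.26556 = 0.61380
An NRR under 1 implies long-run decline under these rates.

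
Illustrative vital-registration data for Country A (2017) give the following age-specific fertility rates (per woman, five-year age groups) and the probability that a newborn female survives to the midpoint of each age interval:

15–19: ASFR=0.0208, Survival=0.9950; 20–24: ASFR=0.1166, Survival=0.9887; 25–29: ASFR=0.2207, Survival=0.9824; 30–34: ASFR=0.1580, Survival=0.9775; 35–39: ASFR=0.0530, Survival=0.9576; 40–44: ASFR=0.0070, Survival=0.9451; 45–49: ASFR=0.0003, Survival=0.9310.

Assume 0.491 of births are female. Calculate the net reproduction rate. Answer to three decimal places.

Proportion female at birth = 0.491.
Weighting each age-specific rate by interval width and survival:
  15–19: 5 × 0.0208 × 0.9950 = 0.10348
  20–24: 5 × 0.1166 × 0.9887 = 0.57641
  25–29: 5 × 0.2207 × 0.9824 = 1.08408
  30–34: 5 × 0.1580 × 0.9775 = 0.77223
  35–39: 5 × 0.0530 × 0.9576 = 0.25376
  40–44: 5 × 0.0070 × 0.9451 = 0.03308
  45–49: 5 × 0.0003 × 0.9310 = 0.00140
Sum = 2.82444
NRR = 0.491 × 2.82444 = 1.38680
NRR > 1, so each generation more than replaces itself.

1.387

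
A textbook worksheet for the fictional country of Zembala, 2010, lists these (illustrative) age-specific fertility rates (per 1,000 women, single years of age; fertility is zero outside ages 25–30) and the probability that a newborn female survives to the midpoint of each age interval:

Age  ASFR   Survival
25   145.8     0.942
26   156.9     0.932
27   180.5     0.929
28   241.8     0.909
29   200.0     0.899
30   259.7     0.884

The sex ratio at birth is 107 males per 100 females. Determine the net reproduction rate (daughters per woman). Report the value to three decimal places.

Proportion female at birth = 100 / (100 + 107) = 0.48309.
Per-age-group product (1 × ASFR × survival probability):
  25: 1 × 145.8/1000 × 0.942 = 0.13734
  26: 1 × 156.9/1000 × 0.932 = 0.14623
  27: 1 × 180.5/1000 × 0.929 = 0.16768
  28: 1 × 241.8/1000 × 0.909 = 0.21980
  29: 1 × 200.0/1000 × 0.899 = 0.17980
  30: 1 × 259.7/1000 × 0.884 = 0.22957
Sum = 1.08042
NRR = 0.48309 × 1.08042 = 0.52194
NRR < 1, so the cohort does not fully replace itself.

0.522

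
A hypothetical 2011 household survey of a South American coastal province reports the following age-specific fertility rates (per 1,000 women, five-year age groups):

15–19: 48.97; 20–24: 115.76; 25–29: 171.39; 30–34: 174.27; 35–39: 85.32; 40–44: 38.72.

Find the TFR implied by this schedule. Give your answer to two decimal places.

Sum of ASFRs = 48.97 + 115.76 + 171.39 + 174.27 + 85.32 + 38.72 = 634.43
TFR = 5 × 634.43 / 1000 = 3.17215

3.17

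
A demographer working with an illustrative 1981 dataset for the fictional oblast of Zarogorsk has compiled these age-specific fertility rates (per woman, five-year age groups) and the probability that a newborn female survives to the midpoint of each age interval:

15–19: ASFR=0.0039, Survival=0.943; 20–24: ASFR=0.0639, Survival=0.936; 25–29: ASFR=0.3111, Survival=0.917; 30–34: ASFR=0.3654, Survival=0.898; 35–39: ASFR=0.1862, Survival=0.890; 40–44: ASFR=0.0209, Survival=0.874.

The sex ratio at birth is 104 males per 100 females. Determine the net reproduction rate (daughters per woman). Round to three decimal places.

2.110

Proportion female at birth = 100 / (100 + 104) = 0.49020.
Weighting each age-specific rate by interval width and survival:
  15–19: 5 × 0.0039 × 0.943 = 0.01839
  20–24: 5 × 0.0639 × 0.936 = 0.29905
  25–29: 5 × 0.3111 × 0.917 = 1.42639
  30–34: 5 × 0.3654 × 0.898 = 1.64065
  35–39: 5 × 0.1862 × 0.890 = 0.82859
  40–44: 5 × 0.0209 × 0.874 = 0.09133
Sum = 4.30440
NRR = 0.49020 × 4.30440 = 2.11002
With NRR above 1 the population is above replacement fertility.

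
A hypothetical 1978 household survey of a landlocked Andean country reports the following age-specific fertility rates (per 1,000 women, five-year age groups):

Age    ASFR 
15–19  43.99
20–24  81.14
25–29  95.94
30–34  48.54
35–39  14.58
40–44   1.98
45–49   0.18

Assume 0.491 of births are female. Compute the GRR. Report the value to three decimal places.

Proportion female at birth = 0.491.
Sum of ASFRs = 43.99 + 81.14 + 95.94 + 48.54 + 14.58 + 1.98 + 0.18 = 286.35
TFR = 5 × 286.35 / 1000 = 1.43175
GRR = 0.491 × 1.43175 = 0.70299

0.703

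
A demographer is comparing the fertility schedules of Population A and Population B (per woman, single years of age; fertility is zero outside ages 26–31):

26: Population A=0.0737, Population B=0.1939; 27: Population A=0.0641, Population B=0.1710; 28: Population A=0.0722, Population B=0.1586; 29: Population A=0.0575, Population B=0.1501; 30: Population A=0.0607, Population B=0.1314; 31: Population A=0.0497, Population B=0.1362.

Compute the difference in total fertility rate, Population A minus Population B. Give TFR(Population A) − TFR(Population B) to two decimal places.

-0.56

Population A:
  Sum of ASFRs = 0.0737 + 0.0641 + 0.0722 + 0.0575 + 0.0607 + 0.0497 = 0.3779
  TFR = 0.3779
Population B:
  Sum of ASFRs = 0.1939 + 0.1710 + 0.1586 + 0.1501 + 0.1314 + 0.1362 = 0.9412
  TFR = 0.9412
Difference = 0.3779 − 0.9412 = -0.5633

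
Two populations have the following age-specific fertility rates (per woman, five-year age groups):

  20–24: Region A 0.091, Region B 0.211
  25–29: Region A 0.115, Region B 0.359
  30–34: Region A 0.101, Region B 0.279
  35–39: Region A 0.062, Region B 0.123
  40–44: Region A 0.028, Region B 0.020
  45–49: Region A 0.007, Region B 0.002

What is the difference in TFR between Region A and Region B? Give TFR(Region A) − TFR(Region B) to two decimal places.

Region A:
  Sum of ASFRs = 0.091 + 0.115 + 0.101 + 0.062 + 0.028 + 0.007 = 0.404
  TFR = 5 × 0.404 = 2.02
Region B:
  Sum of ASFRs = 0.211 + 0.359 + 0.279 + 0.123 + 0.020 + 0.002 = 0.994
  TFR = 5 × 0.994 = 4.97
Difference = 2.02 − 4.97 = -2.95

-2.95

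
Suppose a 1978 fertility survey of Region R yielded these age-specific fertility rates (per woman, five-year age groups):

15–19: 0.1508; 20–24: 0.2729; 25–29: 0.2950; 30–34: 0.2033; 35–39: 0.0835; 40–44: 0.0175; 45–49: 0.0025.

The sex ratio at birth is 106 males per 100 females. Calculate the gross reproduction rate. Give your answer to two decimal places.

Proportion female at birth = 100 / (100 + 106) = 0.48544.
Sum of ASFRs = 0.1508 + 0.2729 + 0.2950 + 0.2033 + 0.0835 + 0.0175 + 0.0025 = 1.0255
TFR = 5 × 1.0255 = 5.1275
GRR = 0.48544 × 5.1275 = 2.48909

2.49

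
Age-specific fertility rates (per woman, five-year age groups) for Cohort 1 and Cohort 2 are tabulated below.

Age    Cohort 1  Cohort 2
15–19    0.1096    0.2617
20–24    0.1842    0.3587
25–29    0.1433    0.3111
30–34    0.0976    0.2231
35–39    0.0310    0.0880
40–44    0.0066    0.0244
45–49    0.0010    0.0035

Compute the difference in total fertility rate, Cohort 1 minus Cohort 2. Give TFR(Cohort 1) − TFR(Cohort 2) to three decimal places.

Cohort 1:
  Sum of ASFRs = 0.1096 + 0.1842 + 0.1433 + 0.0976 + 0.0310 + 0.0066 + 0.0010 = 0.5733
  TFR = 5 × 0.5733 = 2.8665
Cohort 2:
  Sum of ASFRs = 0.2617 + 0.3587 + 0.3111 + 0.2231 + 0.0880 + 0.0244 + 0.0035 = 1.2705
  TFR = 5 × 1.2705 = 6.3525
Difference = 2.8665 − 6.3525 = -3.486

-3.486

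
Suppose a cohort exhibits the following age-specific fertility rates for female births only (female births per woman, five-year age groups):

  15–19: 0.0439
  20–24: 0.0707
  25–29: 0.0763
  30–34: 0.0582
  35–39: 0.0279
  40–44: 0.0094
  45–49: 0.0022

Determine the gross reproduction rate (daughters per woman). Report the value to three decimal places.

Sum of female ASFRs = 0.0439 + 0.0707 + 0.0763 + 0.0582 + 0.0279 + 0.0094 + 0.0022 = 0.2886
GRR = 5 × 0.2886 = 1.443

1.443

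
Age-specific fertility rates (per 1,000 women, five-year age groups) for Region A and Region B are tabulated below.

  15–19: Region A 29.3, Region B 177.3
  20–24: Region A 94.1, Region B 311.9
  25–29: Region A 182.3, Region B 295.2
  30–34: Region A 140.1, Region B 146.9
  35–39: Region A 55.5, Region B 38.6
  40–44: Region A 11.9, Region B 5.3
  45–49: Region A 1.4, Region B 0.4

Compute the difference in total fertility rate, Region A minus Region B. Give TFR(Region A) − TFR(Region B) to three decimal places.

-2.305

Region A:
  Sum of ASFRs = 29.3 + 94.1 + 182.3 + 140.1 + 55.5 + 11.9 + 1.4 = 514.6
  TFR = 5 × 514.6 / 1000 = 2.573
Region B:
  Sum of ASFRs = 177.3 + 311.9 + 295.2 + 146.9 + 38.6 + 5.3 + 0.4 = 975.6
  TFR = 5 × 975.6 / 1000 = 4.878
Difference = 2.573 − 4.878 = -2.305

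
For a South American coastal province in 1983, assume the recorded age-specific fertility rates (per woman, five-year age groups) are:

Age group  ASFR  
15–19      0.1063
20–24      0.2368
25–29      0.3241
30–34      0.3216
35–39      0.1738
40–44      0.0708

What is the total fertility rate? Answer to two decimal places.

Sum of ASFRs = 0.1063 + 0.2368 + 0.3241 + 0.3216 + 0.1738 + 0.0708 = 1.2334
TFR = 5 × 1.2334 = 6.167

6.17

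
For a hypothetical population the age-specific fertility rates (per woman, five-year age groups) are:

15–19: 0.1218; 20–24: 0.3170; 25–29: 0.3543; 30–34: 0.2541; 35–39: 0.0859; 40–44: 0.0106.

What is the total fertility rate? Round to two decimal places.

Sum of ASFRs = 0.1218 + 0.3170 + 0.3543 + 0.2541 + 0.0859 + 0.0106 = 1.1437
TFR = 5 × 1.1437 = 5.7185

5.72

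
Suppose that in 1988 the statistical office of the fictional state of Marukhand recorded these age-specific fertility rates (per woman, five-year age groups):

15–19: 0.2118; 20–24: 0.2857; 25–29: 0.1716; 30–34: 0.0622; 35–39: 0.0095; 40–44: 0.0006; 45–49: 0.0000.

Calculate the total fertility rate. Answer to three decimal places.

Sum of ASFRs = 0.2118 + 0.2857 + 0.1716 + 0.0622 + 0.0095 + 0.0006 + 0.0000 = 0.7414
TFR = 5 × 0.7414 = 3.707

3.707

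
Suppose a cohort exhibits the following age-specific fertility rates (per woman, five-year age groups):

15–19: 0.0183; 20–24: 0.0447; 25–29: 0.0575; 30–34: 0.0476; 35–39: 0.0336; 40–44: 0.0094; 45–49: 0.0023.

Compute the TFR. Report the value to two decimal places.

1.07

Sum of ASFRs = 0.0183 + 0.0447 + 0.0575 + 0.0476 + 0.0336 + 0.0094 + 0.0023 = 0.2134
TFR = 5 × 0.2134 = 1.067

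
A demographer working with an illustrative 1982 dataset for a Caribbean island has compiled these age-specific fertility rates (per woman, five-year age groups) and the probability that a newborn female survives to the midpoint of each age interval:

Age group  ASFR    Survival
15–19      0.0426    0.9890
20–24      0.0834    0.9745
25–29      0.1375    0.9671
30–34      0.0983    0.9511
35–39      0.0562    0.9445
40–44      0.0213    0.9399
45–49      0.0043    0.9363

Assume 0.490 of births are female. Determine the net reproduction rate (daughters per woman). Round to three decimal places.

Proportion female at birth = 0.490.
Per-age-group product (5 × ASFR × survival probability):
  15–19: 5 × 0.0426 × 0.9890 = 0.21066
  20–24: 5 × 0.0834 × 0.9745 = 0.40637
  25–29: 5 × 0.1375 × 0.9671 = 0.66488
  30–34: 5 × 0.0983 × 0.9511 = 0.46747
  35–39: 5 × 0.0562 × 0.9445 = 0.26540
  40–44: 5 × 0.0213 × 0.9399 = 0.10010
  45–49: 5 × 0.0043 × 0.9363 = 0.02013
Sum = 2.13501
NRR = 0.490 × 2.13501 = 1.04615
An NRR exceeding 1 indicates intrinsic growth under these rates.

1.046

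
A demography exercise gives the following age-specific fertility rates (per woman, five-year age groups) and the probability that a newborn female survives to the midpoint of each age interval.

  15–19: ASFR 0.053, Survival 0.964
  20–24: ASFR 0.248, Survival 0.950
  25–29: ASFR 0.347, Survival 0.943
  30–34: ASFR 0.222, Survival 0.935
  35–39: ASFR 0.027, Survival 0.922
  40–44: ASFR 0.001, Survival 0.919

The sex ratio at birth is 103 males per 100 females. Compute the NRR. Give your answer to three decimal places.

2.087

Proportion female at birth = 100 / (100 + 103) = 0.49261.
Each age group contributes 5 × ASFR × survival:
  15–19: 5 × 0.053 × 0.964 = 0.25546
  20–24: 5 × 0.248 × 0.950 = 1.17800
  25–29: 5 × 0.347 × 0.943 = 1.63611
  30–34: 5 × 0.222 × 0.935 = 1.03785
  35–39: 5 × 0.027 × 0.922 = 0.12447
  40–44: 5 × 0.001 × 0.919 = 0.00460
Sum = 4.23649
NRR = 0.49261 × 4.23649 = 2.08694
NRR > 1, so each generation more than replaces itself.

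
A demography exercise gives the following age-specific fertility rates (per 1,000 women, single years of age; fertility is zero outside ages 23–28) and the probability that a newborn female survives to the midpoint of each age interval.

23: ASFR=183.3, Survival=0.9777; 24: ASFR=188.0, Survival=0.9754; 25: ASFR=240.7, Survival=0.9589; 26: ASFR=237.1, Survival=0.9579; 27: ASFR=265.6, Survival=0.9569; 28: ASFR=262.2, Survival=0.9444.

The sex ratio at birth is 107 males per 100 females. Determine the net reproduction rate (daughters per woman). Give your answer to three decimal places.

0.639

Proportion female at birth = 100 / (100 + 107) = 0.48309.
Survival-weighted fertility by age (1·fₓ·Sₓ):
  23: 1 × 183.3/1000 × 0.9777 = 0.17921
  24: 1 × 188.0/1000 × 0.9754 = 0.18338
  25: 1 × 240.7/1000 × 0.9589 = 0.23081
  26: 1 × 237.1/1000 × 0.9579 = 0.22712
  27: 1 × 265.6/1000 × 0.9569 = 0.25415
  28: 1 × 262.2/1000 × 0.9444 = 0.24762
Sum = 1.32229
NRR = 0.48309 × 1.32229 = 0.63879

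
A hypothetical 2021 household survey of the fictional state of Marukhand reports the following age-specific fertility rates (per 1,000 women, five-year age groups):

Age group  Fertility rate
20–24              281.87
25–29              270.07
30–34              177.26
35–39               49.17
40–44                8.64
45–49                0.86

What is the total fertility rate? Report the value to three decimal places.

Sum of ASFRs = 281.87 + 270.07 + 177.26 + 49.17 + 8.64 + 0.86 = 787.87
TFR = 5 × 787.87 / 1000 = 3.93935

3.939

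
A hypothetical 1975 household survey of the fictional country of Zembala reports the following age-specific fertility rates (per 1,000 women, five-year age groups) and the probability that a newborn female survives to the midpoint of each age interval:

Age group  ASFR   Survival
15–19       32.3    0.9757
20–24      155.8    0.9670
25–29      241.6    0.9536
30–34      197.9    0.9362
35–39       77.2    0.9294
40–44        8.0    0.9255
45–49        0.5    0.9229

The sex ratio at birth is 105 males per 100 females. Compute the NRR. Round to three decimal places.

Proportion female at birth = 100 / (100 + 105) = 0.48780.
Per-age-group product (5 × ASFR × survival probability):
  15–19: 5 × 32.3/1000 × 0.9757 = 0.15758
  20–24: 5 × 155.8/1000 × 0.9670 = 0.75329
  25–29: 5 × 241.6/1000 × 0.9536 = 1.15195
  30–34: 5 × 197.9/1000 × 0.9362 = 0.92637
  35–39: 5 × 77.2/1000 × 0.9294 = 0.35875
  40–44: 5 × 8.0/1000 × 0.9255 = 0.03702
  45–49: 5 × 0.5/1000 × 0.9229 = 0.00231
Sum = 3.38727
NRR = 0.48780 × 3.38727 = 1.65231

1.652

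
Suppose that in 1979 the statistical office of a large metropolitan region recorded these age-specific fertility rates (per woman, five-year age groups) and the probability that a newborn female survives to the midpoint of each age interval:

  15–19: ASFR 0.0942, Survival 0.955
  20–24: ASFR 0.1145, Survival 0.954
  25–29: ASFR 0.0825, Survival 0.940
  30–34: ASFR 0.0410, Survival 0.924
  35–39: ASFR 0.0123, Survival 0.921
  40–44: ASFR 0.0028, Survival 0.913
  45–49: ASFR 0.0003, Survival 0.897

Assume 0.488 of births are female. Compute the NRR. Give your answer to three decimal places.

Proportion female at birth = 0.488.
Survival-weighted fertility by age (5·fₓ·Sₓ):
  15–19: 5 × 0.0942 × 0.955 = 0.44981
  20–24: 5 × 0.1145 × 0.954 = 0.54617
  25–29: 5 × 0.0825 × 0.940 = 0.38775
  30–34: 5 × 0.0410 × 0.924 = 0.18942
  35–39: 5 × 0.0123 × 0.921 = 0.05664
  40–44: 5 × 0.0028 × 0.913 = 0.01278
  45–49: 5 × 0.0003 × 0.897 = 0.00135
Sum = 1.64392
NRR = 0.488 × 1.64392 = 0.80223

0.802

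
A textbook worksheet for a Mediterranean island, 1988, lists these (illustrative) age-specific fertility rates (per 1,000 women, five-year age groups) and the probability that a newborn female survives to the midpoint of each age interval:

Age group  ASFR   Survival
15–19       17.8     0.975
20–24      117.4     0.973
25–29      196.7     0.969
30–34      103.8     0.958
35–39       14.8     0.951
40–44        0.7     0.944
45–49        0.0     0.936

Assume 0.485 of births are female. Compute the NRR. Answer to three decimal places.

1.058

Proportion female at birth = 0.485.
Weighting each age-specific rate by interval width and survival:
  15–19: 5 × 17.8/1000 × 0.975 = 0.08678
  20–24: 5 × 117.4/1000 × 0.973 = 0.57115
  25–29: 5 × 196.7/1000 × 0.969 = 0.95301
  30–34: 5 × 103.8/1000 × 0.958 = 0.49720
  35–39: 5 × 14.8/1000 × 0.951 = 0.07037
  40–44: 5 × 0.7/1000 × 0.944 = 0.00330
  45–49: 5 × 0.0/1000 × 0.936 = 0.00000
Sum = 2.18181
NRR = 0.485 × 2.18181 = 1.05818
With NRR above 1 the population is above replacement fertility.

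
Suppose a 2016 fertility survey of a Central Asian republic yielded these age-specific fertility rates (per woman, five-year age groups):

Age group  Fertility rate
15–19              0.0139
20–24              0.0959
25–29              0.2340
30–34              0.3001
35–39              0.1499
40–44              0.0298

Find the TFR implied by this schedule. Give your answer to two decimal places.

4.12

Sum of ASFRs = 0.0139 + 0.0959 + 0.2340 + 0.3001 + 0.1499 + 0.0298 = 0.8236
TFR = 5 × 0.8236 = 4.118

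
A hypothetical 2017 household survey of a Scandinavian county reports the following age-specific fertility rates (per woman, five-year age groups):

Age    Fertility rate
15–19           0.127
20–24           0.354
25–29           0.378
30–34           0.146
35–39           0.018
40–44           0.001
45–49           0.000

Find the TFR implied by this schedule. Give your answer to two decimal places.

Sum of ASFRs = 0.127 + 0.354 + 0.378 + 0.146 + 0.018 + 0.001 + 0.000 = 1.024
TFR = 5 × 1.024 = 5.12

5.12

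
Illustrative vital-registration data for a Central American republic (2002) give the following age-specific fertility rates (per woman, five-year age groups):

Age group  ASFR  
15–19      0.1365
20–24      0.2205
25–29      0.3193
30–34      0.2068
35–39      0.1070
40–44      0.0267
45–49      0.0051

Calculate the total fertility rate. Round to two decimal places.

5.11

Sum of ASFRs = 0.1365 + 0.2205 + 0.3193 + 0.2068 + 0.1070 + 0.0267 + 0.0051 = 1.0219
TFR = 5 × 1.0219 = 5.1095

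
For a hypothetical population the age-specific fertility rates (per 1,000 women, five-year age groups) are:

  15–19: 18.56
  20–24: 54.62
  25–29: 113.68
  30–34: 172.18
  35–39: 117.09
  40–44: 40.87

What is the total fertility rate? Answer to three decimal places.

2.585

Sum of ASFRs = 18.56 + 54.62 + 113.68 + 172.18 + 117.09 + 40.87 = 517.00
TFR = 5 × 517.00 / 1000 = 2.585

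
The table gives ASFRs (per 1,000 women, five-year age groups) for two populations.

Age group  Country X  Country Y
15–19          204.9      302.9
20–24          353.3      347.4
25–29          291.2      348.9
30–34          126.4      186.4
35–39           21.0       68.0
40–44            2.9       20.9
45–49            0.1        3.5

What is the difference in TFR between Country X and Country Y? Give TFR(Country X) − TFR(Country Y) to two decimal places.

Country X:
  Sum of ASFRs = 204.9 + 353.3 + 291.2 + 126.4 + 21.0 + 2.9 + 0.1 = 999.8
  TFR = 5 × 999.8 / 1000 = 4.999
Country Y:
  Sum of ASFRs = 302.9 + 347.4 + 348.9 + 186.4 + 68.0 + 20.9 + 3.5 = 1278.0
  TFR = 5 × 1278.0 / 1000 = 6.39
Difference = 4.999 − 6.39 = -1.391

-1.39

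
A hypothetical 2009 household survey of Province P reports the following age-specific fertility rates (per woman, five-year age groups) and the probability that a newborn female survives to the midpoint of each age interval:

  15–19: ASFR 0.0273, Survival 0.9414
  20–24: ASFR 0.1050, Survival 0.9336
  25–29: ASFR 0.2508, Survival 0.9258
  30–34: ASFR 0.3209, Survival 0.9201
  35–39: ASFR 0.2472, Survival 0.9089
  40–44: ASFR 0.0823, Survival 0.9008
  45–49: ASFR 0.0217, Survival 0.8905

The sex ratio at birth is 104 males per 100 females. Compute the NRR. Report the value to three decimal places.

Proportion female at birth = 100 / (100 + 104) = 0.49020.
Per-age-group product (5 × ASFR × survival probability):
  15–19: 5 × 0.0273 × 0.9414 = 0.12850
  20–24: 5 × 0.1050 × 0.9336 = 0.49014
  25–29: 5 × 0.2508 × 0.9258 = 1.16095
  30–34: 5 × 0.3209 × 0.9201 = 1.47630
  35–39: 5 × 0.2472 × 0.9089 = 1.12340
  40–44: 5 × 0.0823 × 0.9008 = 0.37068
  45–49: 5 × 0.0217 × 0.8905 = 0.09662
Sum = 4.84659
NRR = 0.49020 × 4.84659 = 2.37580
NRR > 1, so each generation more than replaces itself.

2.376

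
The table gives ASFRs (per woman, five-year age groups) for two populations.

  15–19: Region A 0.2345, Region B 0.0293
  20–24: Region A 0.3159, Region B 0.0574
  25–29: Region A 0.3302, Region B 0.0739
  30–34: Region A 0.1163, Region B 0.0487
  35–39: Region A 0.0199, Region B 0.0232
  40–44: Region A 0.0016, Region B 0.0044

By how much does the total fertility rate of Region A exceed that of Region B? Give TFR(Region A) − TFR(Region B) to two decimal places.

3.91

Region A:
  Sum of ASFRs = 0.2345 + 0.3159 + 0.3302 + 0.1163 + 0.0199 + 0.0016 = 1.0184
  TFR = 5 × 1.0184 = 5.092
Region B:
  Sum of ASFRs = 0.0293 + 0.0574 + 0.0739 + 0.0487 + 0.0232 + 0.0044 = 0.2369
  TFR = 5 × 0.2369 = 1.1845
Difference = 5.092 − 1.1845 = 3.9075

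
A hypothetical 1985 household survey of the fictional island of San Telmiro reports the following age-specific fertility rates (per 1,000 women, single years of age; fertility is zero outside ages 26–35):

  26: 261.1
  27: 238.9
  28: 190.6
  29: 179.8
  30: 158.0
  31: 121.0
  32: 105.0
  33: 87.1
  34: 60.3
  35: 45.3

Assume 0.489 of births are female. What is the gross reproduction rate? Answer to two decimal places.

0.71

Proportion female at birth = 0.489.
Sum of ASFRs = 261.1 + 238.9 + 190.6 + 179.8 + 158.0 + 121.0 + 105.0 + 87.1 + 60.3 + 45.3 = 1447.1
TFR = 1447.1 / 1000 = 1.4471
GRR = 0.489 × 1.4471 = 0.70763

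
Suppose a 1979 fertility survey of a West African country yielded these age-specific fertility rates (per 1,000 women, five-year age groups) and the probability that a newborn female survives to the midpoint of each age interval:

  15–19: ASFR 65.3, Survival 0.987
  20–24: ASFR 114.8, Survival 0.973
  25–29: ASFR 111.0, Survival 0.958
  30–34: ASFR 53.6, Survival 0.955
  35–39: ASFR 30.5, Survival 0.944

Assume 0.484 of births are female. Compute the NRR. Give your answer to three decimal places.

0.877

Proportion female at birth = 0.484.
Each age group contributes 5 × ASFR × survival:
  15–19: 5 × 65.3/1000 × 0.987 = 0.32226
  20–24: 5 × 114.8/1000 × 0.973 = 0.55850
  25–29: 5 × 111.0/1000 × 0.958 = 0.53169
  30–34: 5 × 53.6/1000 × 0.955 = 0.25594
  35–39: 5 × 30.5/1000 × 0.944 = 0.14396
Sum = 1.81235
NRR = 0.484 × 1.81235 = 0.87718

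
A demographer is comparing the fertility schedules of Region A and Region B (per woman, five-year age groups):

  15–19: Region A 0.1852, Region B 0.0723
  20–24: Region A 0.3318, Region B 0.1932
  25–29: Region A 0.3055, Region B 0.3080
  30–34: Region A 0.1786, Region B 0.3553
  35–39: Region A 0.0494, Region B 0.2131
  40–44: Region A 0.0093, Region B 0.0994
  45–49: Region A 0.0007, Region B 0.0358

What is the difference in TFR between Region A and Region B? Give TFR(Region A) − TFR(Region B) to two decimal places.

Region A:
  Sum of ASFRs = 0.1852 + 0.3318 + 0.3055 + 0.1786 + 0.0494 + 0.0093 + 0.0007 = 1.0605
  TFR = 5 × 1.0605 = 5.3025
Region B:
  Sum of ASFRs = 0.0723 + 0.1932 + 0.3080 + 0.3553 + 0.2131 + 0.0994 + 0.0358 = 1.2771
  TFR = 5 × 1.2771 = 6.3855
Difference = 5.3025 − 6.3855 = -1.083

-1.08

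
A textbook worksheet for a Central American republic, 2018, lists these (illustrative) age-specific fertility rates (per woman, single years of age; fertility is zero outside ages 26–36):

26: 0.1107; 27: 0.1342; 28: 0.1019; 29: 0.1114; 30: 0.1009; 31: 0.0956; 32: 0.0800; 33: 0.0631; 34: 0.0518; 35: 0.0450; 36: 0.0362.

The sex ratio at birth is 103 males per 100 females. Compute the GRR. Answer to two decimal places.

0.46

Proportion female at birth = 100 / (100 + 103) = 0.49261.
Sum of ASFRs = 0.1107 + 0.1342 + 0.1019 + 0.1114 + 0.1009 + 0.0956 + 0.0800 + 0.0631 + 0.0518 + 0.0450 + 0.0362 = 0.9308
TFR = 0.9308
GRR = 0.49261 × 0.9308 = 0.45852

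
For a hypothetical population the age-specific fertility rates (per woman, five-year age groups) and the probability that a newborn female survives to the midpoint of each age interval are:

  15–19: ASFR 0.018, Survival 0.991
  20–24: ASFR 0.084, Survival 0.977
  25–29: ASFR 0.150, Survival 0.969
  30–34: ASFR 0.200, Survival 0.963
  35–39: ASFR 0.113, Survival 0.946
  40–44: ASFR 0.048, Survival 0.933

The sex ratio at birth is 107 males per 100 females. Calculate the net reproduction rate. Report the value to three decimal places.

1.424

Proportion female at birth = 100 / (100 + 107) = 0.48309.
Each age group contributes 5 × ASFR × survival:
  15–19: 5 × 0.018 × 0.991 = 0.08919
  20–24: 5 × 0.084 × 0.977 = 0.41034
  25–29: 5 × 0.150 × 0.969 = 0.72675
  30–34: 5 × 0.200 × 0.963 = 0.96300
  35–39: 5 × 0.113 × 0.946 = 0.53449
  40–44: 5 × 0.048 × 0.933 = 0.22392
Sum = 2.94769
NRR = 0.48309 × 2.94769 = 1.42400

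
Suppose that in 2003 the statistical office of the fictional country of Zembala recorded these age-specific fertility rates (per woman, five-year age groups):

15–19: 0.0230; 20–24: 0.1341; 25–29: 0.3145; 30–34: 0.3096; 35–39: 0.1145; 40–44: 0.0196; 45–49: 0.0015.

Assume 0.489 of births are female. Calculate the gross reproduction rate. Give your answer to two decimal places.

Proportion female at birth = 0.489.
Sum of ASFRs = 0.0230 + 0.1341 + 0.3145 + 0.3096 + 0.1145 + 0.0196 + 0.0015 = 0.9168
TFR = 5 × 0.9168 = 4.584
GRR = 0.489 × 4.584 = 2.24158

2.24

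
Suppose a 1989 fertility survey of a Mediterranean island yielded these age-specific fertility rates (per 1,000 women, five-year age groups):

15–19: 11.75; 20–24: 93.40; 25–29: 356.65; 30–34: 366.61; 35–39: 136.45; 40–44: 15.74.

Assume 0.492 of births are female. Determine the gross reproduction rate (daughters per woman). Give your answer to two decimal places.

Proportion female at birth = 0.492.
Sum of ASFRs = 11.75 + 93.40 + 356.65 + 366.61 + 136.45 + 15.74 = 980.60
TFR = 5 × 980.60 / 1000 = 4.903
GRR = 0.492 × 4.903 = 2.41228

2.41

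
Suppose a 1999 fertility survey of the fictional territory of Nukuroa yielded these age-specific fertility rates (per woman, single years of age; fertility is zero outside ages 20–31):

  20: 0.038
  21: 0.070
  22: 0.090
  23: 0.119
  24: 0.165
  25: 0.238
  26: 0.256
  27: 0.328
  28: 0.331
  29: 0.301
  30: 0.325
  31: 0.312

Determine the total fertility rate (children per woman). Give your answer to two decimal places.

2.57

Sum of ASFRs = 0.038 + 0.070 + 0.090 + 0.119 + 0.165 + 0.238 + 0.256 + 0.328 + 0.331 + 0.301 + 0.325 + 0.312 = 2.573
TFR = 2.573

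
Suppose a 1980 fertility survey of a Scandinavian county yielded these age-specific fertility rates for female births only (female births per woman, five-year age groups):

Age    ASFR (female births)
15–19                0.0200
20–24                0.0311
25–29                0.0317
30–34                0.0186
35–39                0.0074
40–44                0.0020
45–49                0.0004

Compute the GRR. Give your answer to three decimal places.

0.556

Sum of female ASFRs = 0.0200 + 0.0311 + 0.0317 + 0.0186 + 0.0074 + 0.0020 + 0.0004 = 0.1112
GRR = 5 × 0.1112 = 0.556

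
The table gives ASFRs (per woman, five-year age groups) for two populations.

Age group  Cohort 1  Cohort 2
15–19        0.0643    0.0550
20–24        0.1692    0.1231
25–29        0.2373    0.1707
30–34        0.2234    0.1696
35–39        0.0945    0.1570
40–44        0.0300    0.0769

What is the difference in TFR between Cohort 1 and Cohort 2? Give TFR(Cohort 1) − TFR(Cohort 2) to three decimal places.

Cohort 1:
  Sum of ASFRs = 0.0643 + 0.1692 + 0.2373 + 0.2234 + 0.0945 + 0.0300 = 0.8187
  TFR = 5 × 0.8187 = 4.0935
Cohort 2:
  Sum of ASFRs = 0.0550 + 0.1231 + 0.1707 + 0.1696 + 0.1570 + 0.0769 = 0.7523
  TFR = 5 × 0.7523 = 3.7615
Difference = 4.0935 − 3.7615 = 0.332

0.332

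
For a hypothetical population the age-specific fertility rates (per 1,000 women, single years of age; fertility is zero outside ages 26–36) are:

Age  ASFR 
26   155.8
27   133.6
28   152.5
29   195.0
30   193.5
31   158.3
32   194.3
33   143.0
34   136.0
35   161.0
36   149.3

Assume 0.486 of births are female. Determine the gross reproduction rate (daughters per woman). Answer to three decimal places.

Proportion female at birth = 0.486.
Sum of ASFRs = 155.8 + 133.6 + 152.5 + 195.0 + 193.5 + 158.3 + 194.3 + 143.0 + 136.0 + 161.0 + 149.3 = 1772.3
TFR = 1772.3 / 1000 = 1.7723
GRR = 0.486 × 1.7723 = 0.86134

0.861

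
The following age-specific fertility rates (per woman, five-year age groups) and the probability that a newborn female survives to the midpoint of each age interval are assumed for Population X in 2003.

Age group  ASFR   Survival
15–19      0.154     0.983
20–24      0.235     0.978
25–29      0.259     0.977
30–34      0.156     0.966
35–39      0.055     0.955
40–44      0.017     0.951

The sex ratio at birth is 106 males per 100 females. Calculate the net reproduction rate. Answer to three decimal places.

2.072

Proportion female at birth = 100 / (100 + 106) = 0.48544.
Survival-weighted fertility by age (5·fₓ·Sₓ):
  15–19: 5 × 0.154 × 0.983 = 0.75691
  20–24: 5 × 0.235 × 0.978 = 1.14915
  25–29: 5 × 0.259 × 0.977 = 1.26522
  30–34: 5 × 0.156 × 0.966 = 0.75348
  35–39: 5 × 0.055 × 0.955 = 0.26263
  40–44: 5 × 0.017 × 0.951 = 0.08084
Sum = 4.26823
NRR = 0.48544 × 4.26823 = 2.07197
With NRR above 1 the population is above replacement fertility.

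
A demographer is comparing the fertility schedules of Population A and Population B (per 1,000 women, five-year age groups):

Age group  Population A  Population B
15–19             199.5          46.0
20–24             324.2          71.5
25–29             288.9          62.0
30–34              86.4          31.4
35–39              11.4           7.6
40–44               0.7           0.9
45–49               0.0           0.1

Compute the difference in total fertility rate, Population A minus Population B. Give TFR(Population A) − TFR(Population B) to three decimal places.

3.458

Population A:
  Sum of ASFRs = 199.5 + 324.2 + 288.9 + 86.4 + 11.4 + 0.7 + 0.0 = 911.1
  TFR = 5 × 911.1 / 1000 = 4.5555
Population B:
  Sum of ASFRs = 46.0 + 71.5 + 62.0 + 31.4 + 7.6 + 0.9 + 0.1 = 219.5
  TFR = 5 × 219.5 / 1000 = 1.0975
Difference = 4.5555 − 1.0975 = 3.458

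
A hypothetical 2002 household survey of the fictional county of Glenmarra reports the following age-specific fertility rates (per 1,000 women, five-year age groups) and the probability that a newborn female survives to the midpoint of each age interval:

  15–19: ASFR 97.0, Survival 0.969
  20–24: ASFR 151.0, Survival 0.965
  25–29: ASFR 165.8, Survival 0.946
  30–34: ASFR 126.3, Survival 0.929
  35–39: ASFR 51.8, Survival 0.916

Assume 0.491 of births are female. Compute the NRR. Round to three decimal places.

Proportion female at birth = 0.491.
Survival-weighted fertility by age (5·fₓ·Sₓ):
  15–19: 5 × 97.0/1000 × 0.969 = 0.46997
  20–24: 5 × 151.0/1000 × 0.965 = 0.72858
  25–29: 5 × 165.8/1000 × 0.946 = 0.78423
  30–34: 5 × 126.3/1000 × 0.929 = 0.58666
  35–39: 5 × 51.8/1000 × 0.916 = 0.23724
Sum = 2.80668
NRR = 0.491 × 2.80668 = 1.37808

1.378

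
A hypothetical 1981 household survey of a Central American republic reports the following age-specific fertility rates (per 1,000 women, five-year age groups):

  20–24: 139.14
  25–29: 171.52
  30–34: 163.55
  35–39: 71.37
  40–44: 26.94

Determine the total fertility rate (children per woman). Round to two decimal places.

Sum of ASFRs = 139.14 + 171.52 + 163.55 + 71.37 + 26.94 = 572.52
TFR = 5 × 572.52 / 1000 = 2.8626

2.86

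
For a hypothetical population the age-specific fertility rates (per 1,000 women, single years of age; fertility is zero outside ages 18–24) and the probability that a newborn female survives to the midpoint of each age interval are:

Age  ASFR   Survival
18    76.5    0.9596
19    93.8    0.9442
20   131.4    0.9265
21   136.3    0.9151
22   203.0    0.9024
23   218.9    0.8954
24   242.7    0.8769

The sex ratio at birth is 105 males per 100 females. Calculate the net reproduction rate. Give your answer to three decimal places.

Proportion female at birth = 100 / (100 + 105) = 0.48780.
Per-age-group product (1 × ASFR × survival probability):
  18: 1 × 76.5/1000 × 0.9596 = 0.07341
  19: 1 × 93.8/1000 × 0.9442 = 0.08857
  20: 1 × 131.4/1000 × 0.9265 = 0.12174
  21: 1 × 136.3/1000 × 0.9151 = 0.12473
  22: 1 × 203.0/1000 × 0.9024 = 0.18319
  23: 1 × 218.9/1000 × 0.8954 = 0.19600
  24: 1 × 242.7/1000 × 0.8769 = 0.21282
Sum = 1.00046
NRR = 0.48780 × 1.00046 = 0.48802
NRR < 1, so the cohort does not fully replace itself.

0.488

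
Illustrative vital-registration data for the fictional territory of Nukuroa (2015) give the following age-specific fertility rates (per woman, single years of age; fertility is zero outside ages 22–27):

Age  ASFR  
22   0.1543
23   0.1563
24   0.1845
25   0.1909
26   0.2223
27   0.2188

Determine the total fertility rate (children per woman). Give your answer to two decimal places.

Sum of ASFRs = 0.1543 + 0.1563 + 0.1845 + 0.1909 + 0.2223 + 0.2188 = 1.1271
TFR = 1.1271

1.13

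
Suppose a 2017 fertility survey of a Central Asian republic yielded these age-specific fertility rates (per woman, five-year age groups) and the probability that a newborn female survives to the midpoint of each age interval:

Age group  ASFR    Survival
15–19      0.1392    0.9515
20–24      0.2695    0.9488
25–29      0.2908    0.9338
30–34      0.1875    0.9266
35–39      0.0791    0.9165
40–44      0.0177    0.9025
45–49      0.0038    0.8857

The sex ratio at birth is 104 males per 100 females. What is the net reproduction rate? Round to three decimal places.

2.268

Proportion female at birth = 100 / (100 + 104) = 0.49020.
Survival-weighted fertility by age (5·fₓ·Sₓ):
  15–19: 5 × 0.1392 × 0.9515 = 0.66224
  20–24: 5 × 0.2695 × 0.9488 = 1.27851
  25–29: 5 × 0.2908 × 0.9338 = 1.35775
  30–34: 5 × 0.1875 × 0.9266 = 0.86869
  35–39: 5 × 0.0791 × 0.9165 = 0.36248
  40–44: 5 × 0.0177 × 0.9025 = 0.07987
  45–49: 5 × 0.0038 × 0.8857 = 0.01683
Sum = 4.62637
NRR = 0.49020 × 4.62637 = 2.26785
With NRR above 1 the population is above replacement fertility.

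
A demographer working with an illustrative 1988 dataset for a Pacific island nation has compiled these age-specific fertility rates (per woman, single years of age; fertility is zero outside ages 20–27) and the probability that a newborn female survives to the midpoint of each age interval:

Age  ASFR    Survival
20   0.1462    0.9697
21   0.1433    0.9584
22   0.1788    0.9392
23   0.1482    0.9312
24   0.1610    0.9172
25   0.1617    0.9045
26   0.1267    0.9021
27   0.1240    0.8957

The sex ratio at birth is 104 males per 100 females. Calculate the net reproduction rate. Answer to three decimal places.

Proportion female at birth = 100 / (100 + 104) = 0.49020.
Each age group contributes 1 × ASFR × survival:
  20: 1 × 0.1462 × 0.9697 = 0.14177
  21: 1 × 0.1433 × 0.9584 = 0.13734
  22: 1 × 0.1788 × 0.9392 = 0.16793
  23: 1 × 0.1482 × 0.9312 = 0.13800
  24: 1 × 0.1610 × 0.9172 = 0.14767
  25: 1 × 0.1617 × 0.9045 = 0.14626
  26: 1 × 0.1267 × 0.9021 = 0.11430
  27: 1 × 0.1240 × 0.8957 = 0.11107
Sum = 1.10434
NRR = 0.49020 × 1.10434 = 0.54135

0.541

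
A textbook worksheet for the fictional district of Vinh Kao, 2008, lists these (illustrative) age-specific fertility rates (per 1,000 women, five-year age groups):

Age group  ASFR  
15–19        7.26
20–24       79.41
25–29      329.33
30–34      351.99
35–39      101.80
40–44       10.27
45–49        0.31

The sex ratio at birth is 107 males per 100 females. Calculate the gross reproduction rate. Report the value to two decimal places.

Proportion female at birth = 100 / (100 + 107) = 0.48309.
Sum of ASFRs = 7.26 + 79.41 + 329.33 + 351.99 + 101.80 + 10.27 + 0.31 = 880.37
TFR = 5 × 880.37 / 1000 = 4.40185
GRR = 0.48309 × 4.40185 = 2.12649

2.13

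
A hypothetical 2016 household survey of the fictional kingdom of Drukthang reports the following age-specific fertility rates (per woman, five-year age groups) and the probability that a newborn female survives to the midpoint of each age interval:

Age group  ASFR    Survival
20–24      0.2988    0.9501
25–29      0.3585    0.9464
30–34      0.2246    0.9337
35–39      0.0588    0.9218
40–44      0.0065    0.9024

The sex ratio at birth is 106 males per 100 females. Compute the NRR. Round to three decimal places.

2.167

Proportion female at birth = 100 / (100 + 106) = 0.48544.
Per-age-group product (5 × ASFR × survival probability):
  20–24: 5 × 0.2988 × 0.9501 = 1.41945
  25–29: 5 × 0.3585 × 0.9464 = 1.69642
  30–34: 5 × 0.2246 × 0.9337 = 1.04855
  35–39: 5 × 0.0588 × 0.9218 = 0.27101
  40–44: 5 × 0.0065 × 0.9024 = 0.02933
Sum = 4.46476
NRR = 0.48544 × 4.46476 = 2.16737
NRR > 1, so each generation more than replaces itself.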